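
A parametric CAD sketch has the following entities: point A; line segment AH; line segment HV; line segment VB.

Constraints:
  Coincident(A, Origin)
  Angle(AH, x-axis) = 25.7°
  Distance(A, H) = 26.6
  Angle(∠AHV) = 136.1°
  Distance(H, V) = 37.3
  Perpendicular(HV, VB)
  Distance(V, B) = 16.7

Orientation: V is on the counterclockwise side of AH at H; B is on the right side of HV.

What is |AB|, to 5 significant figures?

66.510

A is at the origin; AH runs at 25.7° with length 26.6, so H = 26.6·(cos 25.7°, sin 25.7°) = (23.969, 11.535). ∠AHV = 136.1°, so HV runs at 25.7° + (180° − 136.1°) = 69.600° from the x-axis; with |HV| = 37.3, V = H + 37.3·(cos 69.600°, sin 69.600°) = (36.970, 46.496). The perpendicularity gives VB at right angles to HV; with |VB| = 16.7 on the right of HV, B = V + 16.7·(0.93728, -0.34857) = (52.623, 40.675). Then |AB| = |B − A| = 66.510.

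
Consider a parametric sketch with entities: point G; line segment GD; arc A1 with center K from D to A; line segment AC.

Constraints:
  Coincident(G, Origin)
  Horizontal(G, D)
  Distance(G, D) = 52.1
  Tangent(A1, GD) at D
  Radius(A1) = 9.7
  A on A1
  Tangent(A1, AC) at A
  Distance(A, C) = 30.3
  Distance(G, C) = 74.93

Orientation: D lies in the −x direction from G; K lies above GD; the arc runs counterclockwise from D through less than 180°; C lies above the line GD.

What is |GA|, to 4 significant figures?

47.33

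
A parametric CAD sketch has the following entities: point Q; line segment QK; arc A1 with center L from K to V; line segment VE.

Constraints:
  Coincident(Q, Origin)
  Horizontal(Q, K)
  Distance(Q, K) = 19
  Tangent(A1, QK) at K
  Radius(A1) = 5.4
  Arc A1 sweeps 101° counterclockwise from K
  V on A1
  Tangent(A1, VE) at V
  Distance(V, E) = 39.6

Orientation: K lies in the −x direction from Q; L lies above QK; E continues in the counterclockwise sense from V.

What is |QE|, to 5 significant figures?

50.041

Q is at the origin; QK is horizontal with |QK| = 19.0 and K on the −x side, so K = (-19.000, 0.0000). Tangency of A1 to QK means the radius LK is perpendicular to QK, so L = K + (0, 5.4) = (-19.000, 5.4000). On A1, K sits at bearing -90° from L; a 101° counterclockwise sweep puts V at bearing 11°, so V = L + 5.4·(cos 11°, sin 11°) = (-13.699, 6.4304). Tangency of A1 to VE means the radius LV is perpendicular to VE, so VE runs along (−sin 11°, cos 11°); with |VE| = 39.6, E = (-21.255, 45.303). Then |QE| = |E − Q| = 50.041.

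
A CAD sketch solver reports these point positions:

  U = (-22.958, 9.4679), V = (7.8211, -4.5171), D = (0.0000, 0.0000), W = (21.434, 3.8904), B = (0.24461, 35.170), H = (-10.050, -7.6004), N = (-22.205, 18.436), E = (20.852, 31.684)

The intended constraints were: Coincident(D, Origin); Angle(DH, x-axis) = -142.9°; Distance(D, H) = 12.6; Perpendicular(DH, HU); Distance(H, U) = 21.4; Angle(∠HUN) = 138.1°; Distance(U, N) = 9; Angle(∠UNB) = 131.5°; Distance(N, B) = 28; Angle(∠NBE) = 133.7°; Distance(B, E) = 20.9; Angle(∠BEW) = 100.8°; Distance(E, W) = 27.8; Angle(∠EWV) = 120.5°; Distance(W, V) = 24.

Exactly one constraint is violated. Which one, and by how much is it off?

Distance(W, V) = 24 — off by 8.00.

D = (0.00, 0.00) ✓; DH at -142.9° ✓; |DH| = 12.60 ✓; ∠(DH, HU) = 90.00° ✓; |HU| = 21.40 ✓; ∠HUN = 138.1° ✓; |UN| = 9.000 ✓; ∠UNB = 131.5° ✓; |NB| = 28.00 ✓; ∠NBE = 133.7° ✓; |BE| = 20.90 ✓; ∠BEW = 100.8° ✓; |EW| = 27.80 ✓; ∠EWV = 120.5° ✓; |WV| = 16.00 ✗.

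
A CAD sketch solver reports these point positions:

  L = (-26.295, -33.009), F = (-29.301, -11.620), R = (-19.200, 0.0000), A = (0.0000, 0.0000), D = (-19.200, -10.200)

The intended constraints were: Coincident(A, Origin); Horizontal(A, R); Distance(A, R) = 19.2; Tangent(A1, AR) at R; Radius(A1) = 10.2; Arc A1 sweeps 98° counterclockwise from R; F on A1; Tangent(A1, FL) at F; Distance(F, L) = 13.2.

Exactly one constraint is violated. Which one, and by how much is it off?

Distance(F, L) = 13.2 — off by 8.40.

A = (0.00, 0.00) ✓; A.y = 0.00, R.y = 0.00 ✓; |AR| = 19.20 ✓; ∠(DR, RA) = 90.00° ✓; |DR| = 10.20 ✓; bearing(D→F) − bearing(D→R) = 98.00° ✓; |DF| = 10.20 ✓; ∠(DF, FL) = 90.00° ✓; |FL| = 21.60 ✗.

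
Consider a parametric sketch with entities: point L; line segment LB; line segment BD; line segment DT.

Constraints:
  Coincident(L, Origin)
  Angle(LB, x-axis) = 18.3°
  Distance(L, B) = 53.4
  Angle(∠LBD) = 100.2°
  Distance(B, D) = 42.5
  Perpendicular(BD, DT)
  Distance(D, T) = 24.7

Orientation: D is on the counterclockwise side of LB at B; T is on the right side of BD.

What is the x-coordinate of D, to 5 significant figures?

44.711

L is at the origin; LB runs at 18.3° with length 53.4, so B = 53.4·(cos 18.3°, sin 18.3°) = (50.699, 16.767). ∠LBD = 100.2°, so BD runs at 18.3° + (180° − 100.2°) = 98.100° from the x-axis; with |BD| = 42.5, D = B + 42.5·(cos 98.100°, sin 98.100°) = (44.711, 58.843). So D.x = 44.711.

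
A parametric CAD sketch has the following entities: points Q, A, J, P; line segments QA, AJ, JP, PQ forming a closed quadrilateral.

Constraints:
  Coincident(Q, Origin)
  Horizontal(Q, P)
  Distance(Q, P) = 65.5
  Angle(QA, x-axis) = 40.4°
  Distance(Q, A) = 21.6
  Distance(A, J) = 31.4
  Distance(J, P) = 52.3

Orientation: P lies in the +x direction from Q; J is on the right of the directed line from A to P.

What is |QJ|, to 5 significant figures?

23.759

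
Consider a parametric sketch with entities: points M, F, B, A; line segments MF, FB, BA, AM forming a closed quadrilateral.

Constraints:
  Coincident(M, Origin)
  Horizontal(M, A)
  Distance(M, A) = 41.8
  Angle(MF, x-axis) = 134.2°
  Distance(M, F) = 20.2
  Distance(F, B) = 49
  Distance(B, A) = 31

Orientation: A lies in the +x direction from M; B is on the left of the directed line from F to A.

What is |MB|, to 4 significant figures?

43.97

M is at the origin; MA is horizontal with |MA| = 41.8 and A in +x, so A = (41.8, 0). MF runs at 134.2° with |MF| = 20.2, so F = (-14.08, 14.48). B is determined by |FB| = 49.0 and |BA| = 31.0 together: it lies at the intersection of circle(F, 49.0) and circle(A, 31.0). With |FA| = 57.73, the foot of the radical line on FA is 41.34 from F and the perpendicular offset is √(49.0² − 41.34²) = 26.31. Taking the left-of-FA solution: B = (32.53, 29.58).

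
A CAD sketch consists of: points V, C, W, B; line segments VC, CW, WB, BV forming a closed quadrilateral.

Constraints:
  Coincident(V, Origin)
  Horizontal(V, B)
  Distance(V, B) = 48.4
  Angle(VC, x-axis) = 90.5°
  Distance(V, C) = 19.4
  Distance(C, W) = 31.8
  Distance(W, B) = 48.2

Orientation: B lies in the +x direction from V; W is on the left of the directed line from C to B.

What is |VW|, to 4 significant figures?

47.11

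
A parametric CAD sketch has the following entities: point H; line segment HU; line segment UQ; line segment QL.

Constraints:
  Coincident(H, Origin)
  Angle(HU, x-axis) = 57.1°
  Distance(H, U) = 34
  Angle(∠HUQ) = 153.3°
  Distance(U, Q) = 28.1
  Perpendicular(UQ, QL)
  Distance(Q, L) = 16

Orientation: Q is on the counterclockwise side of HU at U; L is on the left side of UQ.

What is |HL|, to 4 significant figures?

58.48

H is at the origin; HU runs at 57.1° with length 34.0, so U = 34.0·(cos 57.1°, sin 57.1°) = (18.47, 28.55). ∠HUQ = 153.3°, so UQ runs at 57.1° + (180° − 153.3°) = 83.80° from the x-axis; with |UQ| = 28.1, Q = U + 28.1·(cos 83.80°, sin 83.80°) = (21.50, 56.48). UQ is perpendicular to QL; with |QL| = 16.0 on the left of UQ, L = Q + 16.0·(-0.9942, 0.1080) = (5.596, 58.21). Then |HL| = |L − H| = 58.48.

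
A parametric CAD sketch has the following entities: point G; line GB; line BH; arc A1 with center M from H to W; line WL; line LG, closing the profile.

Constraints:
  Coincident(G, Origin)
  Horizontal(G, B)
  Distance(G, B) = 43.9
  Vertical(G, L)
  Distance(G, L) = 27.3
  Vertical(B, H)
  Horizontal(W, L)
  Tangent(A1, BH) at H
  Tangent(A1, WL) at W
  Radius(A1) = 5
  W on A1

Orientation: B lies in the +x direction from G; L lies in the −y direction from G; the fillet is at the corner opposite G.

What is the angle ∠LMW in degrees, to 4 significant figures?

82.68°

G is at the origin; G and B share the same y with |GB| = 43.9 and B on the +x side, so B = (43.90, 0.000). GL is vertical with |GL| = 27.3 and L on the −y side, so L = (0.000, -27.30). The virtual corner opposite G is at (43.90, -27.30). Since A1 is tangent to BH there, MH ⟂ BH and A1 meets WL tangentially, so MW is at right angles to WL, with radius 5.0, so the center M sits 5.0 in from both sides at M = (38.90, -22.30). That places the tangent points at H = (43.90, -22.30) on BH and W = (38.90, -27.30) on WL. Then cos ∠LMW = ML·MW / (|ML||MW|), giving 82.68°.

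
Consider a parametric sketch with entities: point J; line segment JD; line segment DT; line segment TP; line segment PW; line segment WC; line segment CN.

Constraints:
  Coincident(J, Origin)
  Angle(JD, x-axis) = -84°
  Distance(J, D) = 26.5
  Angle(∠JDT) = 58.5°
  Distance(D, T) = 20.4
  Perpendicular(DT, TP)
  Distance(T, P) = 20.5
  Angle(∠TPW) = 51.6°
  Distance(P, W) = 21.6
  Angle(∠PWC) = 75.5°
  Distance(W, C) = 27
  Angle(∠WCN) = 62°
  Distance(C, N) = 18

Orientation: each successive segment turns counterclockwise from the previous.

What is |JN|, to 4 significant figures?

19.82

J is at the origin; JD runs at -84.0° with length 26.5, so D = (2.770, -26.35). ∠JDT = 58.5° gives DT at 37.50° from the x-axis; with |DT| = 20.4, T = (18.95, -13.94). The perpendicularity gives TP at right angles to DT, so TP runs at 127.5°; with |TP| = 20.5, P = (6.475, 2.328). ∠TPW = 51.6° gives PW at -104.1° from the x-axis; with |PW| = 21.6, W = (1.213, -18.62). ∠PWC = 75.5° gives WC at 0.4000° from the x-axis; with |WC| = 27.0, C = (28.21, -18.43). ∠WCN = 62.0° gives CN at 118.4° from the x-axis; with |CN| = 18.0, N = (19.65, -2.599). Then |JN| = |N − J| = 19.82.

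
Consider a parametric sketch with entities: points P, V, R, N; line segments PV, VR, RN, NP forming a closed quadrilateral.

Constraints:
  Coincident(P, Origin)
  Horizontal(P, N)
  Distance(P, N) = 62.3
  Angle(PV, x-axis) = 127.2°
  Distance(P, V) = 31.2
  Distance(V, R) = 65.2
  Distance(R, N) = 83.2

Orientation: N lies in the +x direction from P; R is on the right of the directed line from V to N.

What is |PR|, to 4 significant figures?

41.26

P is at the origin; P and N share the same y with |PN| = 62.3 and N in +x, so N = (62.3, 0). PV runs at 127.2° with |PV| = 31.2, so V = (-18.86, 24.85). R is determined by |VR| = 65.2 and |RN| = 83.2 together: it lies at the intersection of circle(V, 65.2) and circle(N, 83.2). With |VN| = 84.88, the foot of the radical line on VN is 26.71 from V and the perpendicular offset is √(65.2² − 26.71²) = 59.48. Taking the right-of-VN solution: R = (-10.74, -39.84).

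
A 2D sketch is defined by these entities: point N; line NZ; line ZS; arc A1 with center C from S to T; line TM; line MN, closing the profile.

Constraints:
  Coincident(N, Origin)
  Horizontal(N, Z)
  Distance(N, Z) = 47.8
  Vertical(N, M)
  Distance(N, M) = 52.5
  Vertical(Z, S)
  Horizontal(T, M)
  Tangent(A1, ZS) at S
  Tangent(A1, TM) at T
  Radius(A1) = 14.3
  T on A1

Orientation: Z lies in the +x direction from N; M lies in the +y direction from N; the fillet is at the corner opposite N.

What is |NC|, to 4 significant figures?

50.81

N is at the origin; N and Z share the same y with |NZ| = 47.8 and Z on the +x side, so Z = (47.80, 0.000). NM is vertical with |NM| = 52.5 and M on the +y side, so M = (0.000, 52.50). The virtual corner opposite N is at (47.80, 52.50). The tangent condition forces CS to be normal to ZS and the tangent condition forces CT to be normal to TM, with radius 14.3, so the center C sits 14.3 in from both sides at C = (33.50, 38.20). Then |NC| = |C − N| = 50.81.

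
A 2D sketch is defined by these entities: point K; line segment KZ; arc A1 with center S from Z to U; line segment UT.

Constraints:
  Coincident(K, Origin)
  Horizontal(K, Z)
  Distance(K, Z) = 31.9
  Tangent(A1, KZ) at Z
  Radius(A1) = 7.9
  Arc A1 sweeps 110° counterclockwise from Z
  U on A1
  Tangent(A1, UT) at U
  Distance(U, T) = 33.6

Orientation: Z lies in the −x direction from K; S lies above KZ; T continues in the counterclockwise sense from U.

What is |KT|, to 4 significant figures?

55.43

K is at the origin; KZ is horizontal with |KZ| = 31.9 and Z on the −x side, so Z = (-31.90, 0.000). The tangent condition forces SZ to be normal to KZ, so S = Z + (0, 7.9) = (-31.90, 7.900). On A1, Z sits at bearing -90° from S; a 110° counterclockwise sweep puts U at bearing 20°, so U = S + 7.9·(cos 20°, sin 20°) = (-24.48, 10.60). Tangency of A1 to UT means the radius SU is perpendicular to UT, so UT runs along (−sin 20°, cos 20°); with |UT| = 33.6, T = (-35.97, 42.18). Then |KT| = |T − K| = 55.43.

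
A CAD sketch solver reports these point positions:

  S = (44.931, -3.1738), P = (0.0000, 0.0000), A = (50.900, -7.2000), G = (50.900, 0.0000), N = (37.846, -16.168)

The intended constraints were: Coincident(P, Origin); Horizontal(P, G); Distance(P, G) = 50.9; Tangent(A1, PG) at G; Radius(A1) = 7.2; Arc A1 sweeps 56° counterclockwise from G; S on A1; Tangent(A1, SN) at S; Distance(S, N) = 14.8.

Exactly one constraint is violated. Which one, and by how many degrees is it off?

Tangent(A1, SN) at S — off by 5.40°.

P = (0.00, 0.00) ✓; P.y = 0.00, G.y = 0.00 ✓; |PG| = 50.90 ✓; ∠(AG, GP) = 90.00° ✓; |AG| = 7.200 ✓; bearing(A→S) − bearing(A→G) = 56.00° ✓; |AS| = 7.200 ✓; ∠(AS, SN) = 84.60° ✗; |SN| = 14.80 ✓.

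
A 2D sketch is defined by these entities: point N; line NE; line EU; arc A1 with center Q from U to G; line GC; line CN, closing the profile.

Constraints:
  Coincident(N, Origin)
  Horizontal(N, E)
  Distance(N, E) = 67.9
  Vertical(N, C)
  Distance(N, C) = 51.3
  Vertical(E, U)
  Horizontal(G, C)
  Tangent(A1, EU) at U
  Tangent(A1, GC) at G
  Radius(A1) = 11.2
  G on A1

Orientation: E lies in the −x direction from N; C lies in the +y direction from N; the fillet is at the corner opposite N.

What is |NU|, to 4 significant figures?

78.86

N is at the origin; NE is horizontal with |NE| = 67.9 and E on the −x side, so E = (-67.90, 0.000). N and C share the same x with |NC| = 51.3 and C on the +y side, so C = (0.000, 51.30). The virtual corner opposite N is at (-67.90, 51.30). A1 meets EU tangentially, so QU is at right angles to EU and the tangent condition forces QG to be normal to GC, with radius 11.2, so the center Q sits 11.2 in from both sides at Q = (-56.70, 40.10). That places the tangent points at U = (-67.90, 40.10) on EU and G = (-56.70, 51.30) on GC. Then |NU| = |U − N| = 78.86.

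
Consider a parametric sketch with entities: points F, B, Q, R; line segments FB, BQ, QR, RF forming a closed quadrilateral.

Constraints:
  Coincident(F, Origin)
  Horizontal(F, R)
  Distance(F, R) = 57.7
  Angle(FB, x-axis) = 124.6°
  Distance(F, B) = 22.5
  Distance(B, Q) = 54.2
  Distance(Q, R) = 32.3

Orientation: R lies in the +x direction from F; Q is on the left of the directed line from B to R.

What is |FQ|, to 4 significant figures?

49.08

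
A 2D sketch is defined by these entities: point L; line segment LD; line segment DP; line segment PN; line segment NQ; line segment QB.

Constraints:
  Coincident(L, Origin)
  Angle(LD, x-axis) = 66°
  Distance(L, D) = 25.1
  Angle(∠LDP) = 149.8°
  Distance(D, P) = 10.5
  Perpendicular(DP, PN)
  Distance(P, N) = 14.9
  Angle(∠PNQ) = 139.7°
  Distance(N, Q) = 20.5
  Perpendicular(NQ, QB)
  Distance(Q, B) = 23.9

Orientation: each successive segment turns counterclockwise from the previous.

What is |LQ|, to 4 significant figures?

26.06

L is at the origin; LD runs at 66.0° with length 25.1, so D = (10.21, 22.93). ∠LDP = 149.8° gives DP at 96.20° from the x-axis; with |DP| = 10.5, P = (9.075, 33.37). DP is perpendicular to PN, so PN runs at -173.8°; with |PN| = 14.9, N = (-5.738, 31.76). ∠PNQ = 139.7° gives NQ at -133.5° from the x-axis; with |NQ| = 20.5, Q = (-19.85, 16.89). Then |LQ| = |Q − L| = 26.06.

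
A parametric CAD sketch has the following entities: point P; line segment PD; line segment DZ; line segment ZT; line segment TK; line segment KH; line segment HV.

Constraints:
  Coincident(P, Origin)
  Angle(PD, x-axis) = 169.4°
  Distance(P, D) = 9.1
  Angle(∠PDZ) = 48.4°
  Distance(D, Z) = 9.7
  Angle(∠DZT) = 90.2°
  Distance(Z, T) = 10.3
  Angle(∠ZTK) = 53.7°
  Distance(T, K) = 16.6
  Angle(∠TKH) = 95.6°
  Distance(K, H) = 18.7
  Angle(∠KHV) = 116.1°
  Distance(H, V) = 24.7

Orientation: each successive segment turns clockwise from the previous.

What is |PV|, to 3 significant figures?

31.9

P is at the origin; PD runs at 169.4° with length 9.1, so D = (-8.94, 1.67). ∠PDZ = 48.4° gives DZ at 37.8° from the x-axis; with |DZ| = 9.7, Z = (-1.28, 7.62). ∠DZT = 90.2° gives ZT at -52.0° from the x-axis; with |ZT| = 10.3, T = (5.06, -0.497). ∠ZTK = 53.7° gives TK at -178° from the x-axis; with |TK| = 16.6, K = (-11.5, -0.990). ∠TKH = 95.6° gives KH at 97.3° from the x-axis; with |KH| = 18.7, H = (-13.9, 17.6). ∠KHV = 116.1° gives HV at 33.4° from the x-axis; with |HV| = 24.7, V = (6.71, 31.2). Then |PV| = |V − P| = 31.9.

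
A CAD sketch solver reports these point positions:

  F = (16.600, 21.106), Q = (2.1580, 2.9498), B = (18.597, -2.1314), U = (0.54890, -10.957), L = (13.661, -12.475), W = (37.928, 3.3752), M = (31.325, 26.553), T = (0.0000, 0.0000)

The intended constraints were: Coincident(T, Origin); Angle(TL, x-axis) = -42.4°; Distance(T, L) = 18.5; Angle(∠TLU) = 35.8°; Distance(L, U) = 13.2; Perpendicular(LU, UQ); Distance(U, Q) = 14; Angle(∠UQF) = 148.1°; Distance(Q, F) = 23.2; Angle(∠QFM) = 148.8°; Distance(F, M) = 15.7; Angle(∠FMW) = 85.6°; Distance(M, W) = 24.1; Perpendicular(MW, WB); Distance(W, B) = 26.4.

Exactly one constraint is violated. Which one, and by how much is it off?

Distance(W, B) = 26.4 — off by 6.30.

T = (0.00, 0.00) ✓; TL at -42.40° ✓; |TL| = 18.50 ✓; ∠TLU = 35.80° ✓; |LU| = 13.20 ✓; ∠(LU, UQ) = 90.00° ✓; |UQ| = 14.00 ✓; ∠UQF = 148.1° ✓; |QF| = 23.20 ✓; ∠QFM = 148.8° ✓; |FM| = 15.70 ✓; ∠FMW = 85.60° ✓; |MW| = 24.10 ✓; ∠(MW, WB) = 90.00° ✓; |WB| = 20.10 ✗.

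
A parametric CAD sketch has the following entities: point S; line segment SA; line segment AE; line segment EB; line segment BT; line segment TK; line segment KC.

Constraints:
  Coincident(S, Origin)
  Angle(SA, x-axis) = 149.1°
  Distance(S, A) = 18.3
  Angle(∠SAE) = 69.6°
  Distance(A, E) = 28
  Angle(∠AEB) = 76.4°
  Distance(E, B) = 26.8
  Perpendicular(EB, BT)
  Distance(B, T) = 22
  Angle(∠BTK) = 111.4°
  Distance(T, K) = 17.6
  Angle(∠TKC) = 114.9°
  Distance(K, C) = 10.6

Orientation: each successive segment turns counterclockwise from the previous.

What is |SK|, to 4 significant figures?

16.11

S is at the origin; SA runs at 149.1° with length 18.3, so A = (-15.70, 9.398). ∠SAE = 69.6° gives AE at -100.5° from the x-axis; with |AE| = 28.0, E = (-20.81, -18.13). ∠AEB = 76.4° gives EB at 3.100° from the x-axis; with |EB| = 26.8, B = (5.956, -16.68). EB is perpendicular to BT, so BT runs at 93.10°; with |BT| = 22.0, T = (4.766, 5.284). ∠BTK = 111.4° gives TK at 161.7° from the x-axis; with |TK| = 17.6, K = (-11.94, 10.81). Then |SK| = |K − S| = 16.11.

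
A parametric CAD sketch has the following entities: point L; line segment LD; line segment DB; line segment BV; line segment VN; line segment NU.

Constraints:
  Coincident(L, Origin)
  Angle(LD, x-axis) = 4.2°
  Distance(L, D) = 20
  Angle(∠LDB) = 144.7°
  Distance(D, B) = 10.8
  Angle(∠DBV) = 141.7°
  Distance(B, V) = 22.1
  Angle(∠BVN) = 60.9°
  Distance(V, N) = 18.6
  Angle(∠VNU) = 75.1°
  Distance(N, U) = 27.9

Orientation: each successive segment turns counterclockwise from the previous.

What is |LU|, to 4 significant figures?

29.87

∠BVN = 60.9° gives VN at -163.1° from the x-axis; with |VN| = 18.6, N = (15.15, 24.53). ∠VNU = 75.1° gives NU at -58.20° from the x-axis; with |NU| = 27.9, U = (29.86, 0.8162). Then |LU| = |U − L| = 29.87.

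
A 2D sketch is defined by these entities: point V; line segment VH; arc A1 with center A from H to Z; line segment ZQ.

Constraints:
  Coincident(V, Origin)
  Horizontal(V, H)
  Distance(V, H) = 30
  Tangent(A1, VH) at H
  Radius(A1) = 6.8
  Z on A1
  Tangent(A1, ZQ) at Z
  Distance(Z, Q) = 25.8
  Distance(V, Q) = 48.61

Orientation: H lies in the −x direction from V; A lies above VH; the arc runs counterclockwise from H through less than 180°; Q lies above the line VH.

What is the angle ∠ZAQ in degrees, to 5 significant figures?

75.235°

Checks: |AZ| = 6.800 ✓; ∠(AZ, ZQ) = 90.00° ✓; |ZQ| = 25.80 ✓; |VQ| = 48.61 ✓.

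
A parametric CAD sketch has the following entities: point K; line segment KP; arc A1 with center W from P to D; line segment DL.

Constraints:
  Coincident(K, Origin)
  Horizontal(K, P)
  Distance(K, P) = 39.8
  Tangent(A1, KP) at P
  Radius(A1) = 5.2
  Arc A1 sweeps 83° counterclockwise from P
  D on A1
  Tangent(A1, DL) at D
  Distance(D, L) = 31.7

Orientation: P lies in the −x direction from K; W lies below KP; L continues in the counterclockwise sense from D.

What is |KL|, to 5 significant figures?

60.679

K is at the origin; KP is horizontal with |KP| = 39.8 and P on the −x side, so P = (-39.800, 0.0000). The tangent condition forces WP to be normal to KP, so W = P + (0, -5.2) = (-39.800, -5.2000). On A1, P sits at bearing 90° from W; an 83° counterclockwise sweep puts D at bearing 173°, so D = W + 5.2·(cos 173°, sin 173°) = (-44.961, -4.5663). The tangent condition forces WD to be normal to DL, so DL runs along (−sin 173°, cos 173°); with |DL| = 31.7, L = (-48.824, -36.030). Then |KL| = |L − K| = 60.679.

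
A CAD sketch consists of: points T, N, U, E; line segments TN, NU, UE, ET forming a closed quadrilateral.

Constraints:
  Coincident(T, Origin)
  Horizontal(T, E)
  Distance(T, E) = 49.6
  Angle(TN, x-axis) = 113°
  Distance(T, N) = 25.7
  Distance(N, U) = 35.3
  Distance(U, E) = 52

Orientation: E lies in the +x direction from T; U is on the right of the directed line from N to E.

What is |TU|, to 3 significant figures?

10.6

T is at the origin; TE is horizontal with |TE| = 49.6 and E in +x, so E = (49.6, 0). TN runs at 113.0° with |TN| = 25.7, so N = (-10.0, 23.7). U is determined by |NU| = 35.3 and |UE| = 52.0 together: it lies at the intersection of circle(N, 35.3) and circle(E, 52.0). With |NE| = 64.2, the foot of the radical line on NE is 20.7 from N and the perpendicular offset is √(35.3² − 20.7²) = 28.6. Taking the right-of-NE solution: U = (-1.32, -10.5).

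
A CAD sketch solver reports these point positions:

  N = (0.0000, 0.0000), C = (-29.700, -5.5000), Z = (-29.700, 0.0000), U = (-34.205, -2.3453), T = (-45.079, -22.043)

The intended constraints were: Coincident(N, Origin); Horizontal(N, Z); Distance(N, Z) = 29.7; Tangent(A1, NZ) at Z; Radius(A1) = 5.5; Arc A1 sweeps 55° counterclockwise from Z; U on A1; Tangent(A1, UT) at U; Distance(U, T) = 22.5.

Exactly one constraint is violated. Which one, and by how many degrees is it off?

Tangent(A1, UT) at U — off by 6.10°.

N = (0.00, 0.00) ✓; N.y = 0.00, Z.y = 0.00 ✓; |NZ| = 29.70 ✓; ∠(CZ, ZN) = 90.00° ✓; |CZ| = 5.500 ✓; bearing(C→U) − bearing(C→Z) = 55.00° ✓; |CU| = 5.500 ✓; ∠(CU, UT) = 83.90° ✗; |UT| = 22.50 ✓.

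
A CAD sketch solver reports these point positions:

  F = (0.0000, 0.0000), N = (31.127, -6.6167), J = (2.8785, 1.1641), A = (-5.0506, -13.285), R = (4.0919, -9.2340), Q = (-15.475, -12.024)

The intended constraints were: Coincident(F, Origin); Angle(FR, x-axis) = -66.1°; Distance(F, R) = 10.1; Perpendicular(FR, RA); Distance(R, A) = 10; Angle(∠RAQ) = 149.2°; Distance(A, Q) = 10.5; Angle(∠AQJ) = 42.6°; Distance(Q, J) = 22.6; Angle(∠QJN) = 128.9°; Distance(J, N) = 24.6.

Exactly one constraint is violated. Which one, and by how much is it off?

Distance(J, N) = 24.6 — off by 4.70.

F = (0.00, 0.00) ✓; FR at -66.10° ✓; |FR| = 10.10 ✓; ∠(FR, RA) = 90.00° ✓; |RA| = 10.00 ✓; ∠RAQ = 149.2° ✓; |AQ| = 10.50 ✓; ∠AQJ = 42.60° ✓; |QJ| = 22.60 ✓; ∠QJN = 128.9° ✓; |JN| = 29.30 ✗.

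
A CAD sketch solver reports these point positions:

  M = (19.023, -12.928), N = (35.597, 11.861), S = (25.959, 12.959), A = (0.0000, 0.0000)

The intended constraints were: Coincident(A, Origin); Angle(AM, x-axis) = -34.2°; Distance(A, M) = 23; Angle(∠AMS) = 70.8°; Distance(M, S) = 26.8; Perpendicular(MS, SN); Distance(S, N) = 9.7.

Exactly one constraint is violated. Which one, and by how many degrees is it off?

Perpendicular(MS, SN) — off by 8.50°.

A = (0.00, 0.00) ✓; AM at -34.20° ✓; |AM| = 23.00 ✓; ∠AMS = 70.80° ✓; |MS| = 26.80 ✓; ∠(MS, SN) = 81.50° ✗; |SN| = 9.700 ✓.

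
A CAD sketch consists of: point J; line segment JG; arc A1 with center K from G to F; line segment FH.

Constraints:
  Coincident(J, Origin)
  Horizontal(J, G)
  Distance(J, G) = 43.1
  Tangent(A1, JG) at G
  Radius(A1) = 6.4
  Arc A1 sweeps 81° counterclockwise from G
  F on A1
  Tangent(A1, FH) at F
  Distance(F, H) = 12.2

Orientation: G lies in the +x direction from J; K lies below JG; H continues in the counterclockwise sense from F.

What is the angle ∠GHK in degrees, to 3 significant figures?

11.4°

J is at the origin; J and G share the same y with |JG| = 43.1 and G on the +x side, so G = (43.1, 0.00). The tangent condition forces KG to be normal to JG, so K = G + (0, -6.4) = (43.1, -6.40). On A1, G sits at bearing 90° from K; an 81° counterclockwise sweep puts F at bearing 171°, so F = K + 6.4·(cos 171°, sin 171°) = (36.8, -5.40). Tangency of A1 to FH means the radius KF is perpendicular to FH, so FH runs along (−sin 171°, cos 171°); with |FH| = 12.2, H = (34.9, -17.4). Then cos ∠GHK = HG·HK / (|HG||HK|), giving 11.4°.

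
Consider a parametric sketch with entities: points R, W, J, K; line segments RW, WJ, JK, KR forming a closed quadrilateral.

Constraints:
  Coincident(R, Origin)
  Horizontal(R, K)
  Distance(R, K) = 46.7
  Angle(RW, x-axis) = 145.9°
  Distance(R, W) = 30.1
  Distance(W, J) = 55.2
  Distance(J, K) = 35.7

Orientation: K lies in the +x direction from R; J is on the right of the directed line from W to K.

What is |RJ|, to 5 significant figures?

25.580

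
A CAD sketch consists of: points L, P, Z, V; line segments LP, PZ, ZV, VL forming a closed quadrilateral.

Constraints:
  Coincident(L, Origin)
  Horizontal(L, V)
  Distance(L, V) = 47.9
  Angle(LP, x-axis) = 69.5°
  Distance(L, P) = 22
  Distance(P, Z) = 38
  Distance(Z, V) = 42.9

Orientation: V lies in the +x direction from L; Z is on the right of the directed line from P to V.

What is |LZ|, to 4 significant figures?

19.43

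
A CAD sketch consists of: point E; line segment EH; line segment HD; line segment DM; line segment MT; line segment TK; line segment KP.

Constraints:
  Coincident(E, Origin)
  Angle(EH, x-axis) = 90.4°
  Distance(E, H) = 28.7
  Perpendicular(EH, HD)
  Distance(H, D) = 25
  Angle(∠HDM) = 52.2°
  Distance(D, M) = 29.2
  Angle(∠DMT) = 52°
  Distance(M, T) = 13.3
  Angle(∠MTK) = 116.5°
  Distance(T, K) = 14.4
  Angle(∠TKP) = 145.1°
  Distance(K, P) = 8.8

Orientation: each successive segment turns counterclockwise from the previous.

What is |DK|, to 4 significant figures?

10.27

E is at the origin; EH runs at 90.4° with length 28.7, so H = (-0.2004, 28.70). EH ⟂ HD, so HD runs at -179.6°; with |HD| = 25.0, D = (-25.20, 28.52). ∠HDM = 52.2° gives DM at -51.80° from the x-axis; with |DM| = 29.2, M = (-7.142, 5.578). ∠DMT = 52.0° gives MT at 76.20° from the x-axis; with |MT| = 13.3, T = (-3.970, 18.49). ∠MTK = 116.5° gives TK at 139.7° from the x-axis; with |TK| = 14.4, K = (-14.95, 27.81). Then |DK| = |K − D| = 10.27.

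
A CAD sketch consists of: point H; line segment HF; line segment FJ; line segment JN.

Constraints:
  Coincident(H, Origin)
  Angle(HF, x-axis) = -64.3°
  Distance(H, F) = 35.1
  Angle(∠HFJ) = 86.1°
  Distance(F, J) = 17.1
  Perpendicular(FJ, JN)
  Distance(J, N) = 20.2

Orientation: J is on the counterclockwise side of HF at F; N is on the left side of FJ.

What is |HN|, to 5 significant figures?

20.882

H is at the origin; HF runs at -64.3° with length 35.1, so F = 35.1·(cos -64.3°, sin -64.3°) = (15.221, -31.628). ∠HFJ = 86.1°, so FJ runs at -64.3° + (180° − 86.1°) = 29.600° from the x-axis; with |FJ| = 17.1, J = F + 17.1·(cos 29.600°, sin 29.600°) = (30.090, -23.181). FJ is perpendicular to JN; with |JN| = 20.2 on the left of FJ, N = J + 20.2·(-0.49394, 0.86949) = (20.112, -5.6176). Then |HN| = |N − H| = 20.882.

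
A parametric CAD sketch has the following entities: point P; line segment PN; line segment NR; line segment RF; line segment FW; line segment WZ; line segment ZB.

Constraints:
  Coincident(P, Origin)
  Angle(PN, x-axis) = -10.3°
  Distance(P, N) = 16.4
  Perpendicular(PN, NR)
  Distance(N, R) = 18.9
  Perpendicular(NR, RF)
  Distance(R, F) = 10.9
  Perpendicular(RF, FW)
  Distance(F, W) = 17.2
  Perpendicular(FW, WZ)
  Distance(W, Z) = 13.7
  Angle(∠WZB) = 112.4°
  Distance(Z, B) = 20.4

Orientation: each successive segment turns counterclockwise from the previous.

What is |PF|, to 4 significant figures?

19.68

PN is perpendicular to NR, so NR runs at 79.70°; with |NR| = 18.9, R = (19.52, 15.66). NR ⟂ RF, so RF runs at 169.7°; with |RF| = 10.9, F = (8.791, 17.61). Then |PF| = |F − P| = 19.68.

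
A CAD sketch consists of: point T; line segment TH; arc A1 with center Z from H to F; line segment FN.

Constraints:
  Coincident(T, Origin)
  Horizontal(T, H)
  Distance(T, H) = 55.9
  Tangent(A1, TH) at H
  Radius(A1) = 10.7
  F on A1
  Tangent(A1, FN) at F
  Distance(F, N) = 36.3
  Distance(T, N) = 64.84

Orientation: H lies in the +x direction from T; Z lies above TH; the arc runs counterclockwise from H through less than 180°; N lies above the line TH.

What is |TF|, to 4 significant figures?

66.92

Checks: |ZF| = 10.70 ✓; ∠(ZF, FN) = 90.00° ✓; |FN| = 36.30 ✓; |TN| = 64.84 ✓.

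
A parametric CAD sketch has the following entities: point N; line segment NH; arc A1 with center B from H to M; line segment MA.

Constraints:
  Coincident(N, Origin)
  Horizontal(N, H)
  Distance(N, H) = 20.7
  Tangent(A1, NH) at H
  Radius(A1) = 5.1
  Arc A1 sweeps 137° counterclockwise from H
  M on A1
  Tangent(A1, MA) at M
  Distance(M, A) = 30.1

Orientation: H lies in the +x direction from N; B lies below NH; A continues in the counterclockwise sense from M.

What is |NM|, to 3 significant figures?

19.4

N is at the origin; N and H share the same y with |NH| = 20.7 and H on the +x side, so H = (20.7, 0.00). Since A1 is tangent to NH there, BH ⟂ NH, so B = H + (0, -5.1) = (20.7, -5.10). On A1, H sits at bearing 90° from B; a 137° counterclockwise sweep puts M at bearing 227°, so M = B + 5.1·(cos 227°, sin 227°) = (17.2, -8.83). Then |NM| = |M − N| = 19.4.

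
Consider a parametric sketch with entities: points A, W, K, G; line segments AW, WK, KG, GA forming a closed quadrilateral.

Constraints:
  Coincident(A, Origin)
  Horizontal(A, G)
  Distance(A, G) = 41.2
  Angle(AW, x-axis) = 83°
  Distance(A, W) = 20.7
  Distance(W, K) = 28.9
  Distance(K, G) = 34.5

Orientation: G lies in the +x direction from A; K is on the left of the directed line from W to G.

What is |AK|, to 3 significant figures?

43.3

Checks: |WK| = 28.90 ✓; |KG| = 34.50 ✓.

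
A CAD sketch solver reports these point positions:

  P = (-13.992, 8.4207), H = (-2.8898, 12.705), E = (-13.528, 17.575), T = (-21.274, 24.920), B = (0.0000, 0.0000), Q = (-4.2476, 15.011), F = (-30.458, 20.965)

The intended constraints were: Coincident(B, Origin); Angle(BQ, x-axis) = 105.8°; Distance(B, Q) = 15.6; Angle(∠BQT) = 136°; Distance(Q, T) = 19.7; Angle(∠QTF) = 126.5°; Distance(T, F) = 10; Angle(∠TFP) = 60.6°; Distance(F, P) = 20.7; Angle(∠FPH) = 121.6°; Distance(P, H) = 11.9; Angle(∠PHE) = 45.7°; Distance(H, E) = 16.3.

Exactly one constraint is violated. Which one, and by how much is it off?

Distance(H, E) = 16.3 — off by 4.60.

B = (0.00, 0.00) ✓; BQ at 105.8° ✓; |BQ| = 15.60 ✓; ∠BQT = 136.0° ✓; |QT| = 19.70 ✓; ∠QTF = 126.5° ✓; |TF| = 9.999 ✓; ∠TFP = 60.60° ✓; |FP| = 20.70 ✓; ∠FPH = 121.6° ✓; |PH| = 11.90 ✓; ∠PHE = 45.70° ✓; |HE| = 11.70 ✗.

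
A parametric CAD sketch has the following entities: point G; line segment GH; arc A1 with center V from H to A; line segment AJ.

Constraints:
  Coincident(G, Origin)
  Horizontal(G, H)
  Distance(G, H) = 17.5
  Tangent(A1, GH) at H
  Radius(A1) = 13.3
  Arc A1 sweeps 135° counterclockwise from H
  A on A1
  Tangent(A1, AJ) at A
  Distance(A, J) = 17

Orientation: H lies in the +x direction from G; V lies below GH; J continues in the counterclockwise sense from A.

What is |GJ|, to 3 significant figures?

40.1

G is at the origin; G and H share the same y with |GH| = 17.5 and H on the +x side, so H = (17.5, 0.00). The tangent condition forces VH to be normal to GH, so V = H + (0, -13.3) = (17.5, -13.3). On A1, H sits at bearing 90° from V; a 135° counterclockwise sweep puts A at bearing 225°, so A = V + 13.3·(cos 225°, sin 225°) = (8.10, -22.7). A1 meets AJ tangentially, so VA is at right angles to AJ, so AJ runs along (−sin 225°, cos 225°); with |AJ| = 17.0, J = (20.1, -34.7). Then |GJ| = |J − G| = 40.1.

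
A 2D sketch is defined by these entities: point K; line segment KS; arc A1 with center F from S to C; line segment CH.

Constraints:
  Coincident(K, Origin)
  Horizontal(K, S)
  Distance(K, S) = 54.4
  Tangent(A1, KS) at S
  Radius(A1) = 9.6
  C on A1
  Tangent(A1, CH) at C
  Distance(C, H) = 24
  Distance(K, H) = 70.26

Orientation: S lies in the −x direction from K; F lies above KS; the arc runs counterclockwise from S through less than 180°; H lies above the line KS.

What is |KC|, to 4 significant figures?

49.20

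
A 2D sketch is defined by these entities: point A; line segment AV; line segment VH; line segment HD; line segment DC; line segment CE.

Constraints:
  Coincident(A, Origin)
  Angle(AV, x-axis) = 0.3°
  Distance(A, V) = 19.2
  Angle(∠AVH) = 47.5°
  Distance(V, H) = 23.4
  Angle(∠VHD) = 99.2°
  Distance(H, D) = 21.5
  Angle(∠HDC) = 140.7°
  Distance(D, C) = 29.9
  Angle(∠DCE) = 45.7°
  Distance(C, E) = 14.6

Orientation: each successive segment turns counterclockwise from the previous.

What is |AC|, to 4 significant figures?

32.96

∠VHD = 99.2° gives HD at -146.4° from the x-axis; with |HD| = 21.5, D = (-14.61, 5.372). ∠HDC = 140.7° gives DC at -107.1° from the x-axis; with |DC| = 29.9, C = (-23.40, -23.21). Then |AC| = |C − A| = 32.96.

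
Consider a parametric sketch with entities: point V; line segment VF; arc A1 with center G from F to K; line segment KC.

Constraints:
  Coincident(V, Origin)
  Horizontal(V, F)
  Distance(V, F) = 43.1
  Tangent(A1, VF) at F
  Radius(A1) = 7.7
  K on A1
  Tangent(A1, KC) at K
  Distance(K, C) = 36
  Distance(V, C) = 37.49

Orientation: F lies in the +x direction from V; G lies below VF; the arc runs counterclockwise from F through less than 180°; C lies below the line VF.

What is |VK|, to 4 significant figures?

36.84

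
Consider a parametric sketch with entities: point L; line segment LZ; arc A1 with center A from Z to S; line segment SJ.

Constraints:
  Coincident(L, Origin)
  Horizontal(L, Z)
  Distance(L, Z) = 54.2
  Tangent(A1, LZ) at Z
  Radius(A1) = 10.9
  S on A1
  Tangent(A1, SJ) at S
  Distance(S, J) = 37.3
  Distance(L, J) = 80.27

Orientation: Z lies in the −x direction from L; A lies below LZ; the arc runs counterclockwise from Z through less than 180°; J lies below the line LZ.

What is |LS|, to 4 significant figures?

66.06

L is at the origin; LZ is horizontal with |LZ| = 54.2 and Z on the −x side, so Z = (-54.20, 0.000). A1 meets LZ tangentially, so AZ is at right angles to LZ, so A = Z + (0, -10.9) = (-54.20, -10.90). Since AS ⟂ SJ (tangency), |AJ| = √(10.9² + 37.3²) = 38.86 regardless of where S sits on A1. So J lies on both circle(L, 80.27) and circle(A, 38.86); the below-LZ intersection is J = (-63.95, -48.52). S is the foot of the tangent from J: S = (-65.09, -11.24).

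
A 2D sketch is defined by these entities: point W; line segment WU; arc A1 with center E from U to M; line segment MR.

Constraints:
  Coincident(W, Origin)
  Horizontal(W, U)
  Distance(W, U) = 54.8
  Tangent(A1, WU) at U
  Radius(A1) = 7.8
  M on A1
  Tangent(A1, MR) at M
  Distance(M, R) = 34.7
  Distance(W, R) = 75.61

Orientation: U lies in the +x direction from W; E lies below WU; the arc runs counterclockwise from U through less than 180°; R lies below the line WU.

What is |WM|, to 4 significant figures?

49.02

Checks: |EU| = 7.800 ✓; |EM| = 7.800 ✓; ∠(EM, MR) = 90.00° ✓; |MR| = 34.70 ✓; |WR| = 75.61 ✓.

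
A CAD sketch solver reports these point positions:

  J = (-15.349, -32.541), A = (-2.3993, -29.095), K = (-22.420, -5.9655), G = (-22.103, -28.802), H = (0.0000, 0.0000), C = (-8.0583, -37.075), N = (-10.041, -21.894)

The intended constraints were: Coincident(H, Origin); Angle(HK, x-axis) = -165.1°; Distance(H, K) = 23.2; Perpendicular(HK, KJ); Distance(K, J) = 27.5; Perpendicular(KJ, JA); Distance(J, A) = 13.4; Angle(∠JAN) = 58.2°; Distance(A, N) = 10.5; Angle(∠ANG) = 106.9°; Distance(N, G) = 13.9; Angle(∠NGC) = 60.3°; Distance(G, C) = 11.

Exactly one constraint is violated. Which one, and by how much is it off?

Distance(G, C) = 11 — off by 5.30.

H = (0.00, 0.00) ✓; HK at -165.1° ✓; |HK| = 23.20 ✓; ∠(HK, KJ) = 90.00° ✓; |KJ| = 27.50 ✓; ∠(KJ, JA) = 90.00° ✓; |JA| = 13.40 ✓; ∠JAN = 58.20° ✓; |AN| = 10.50 ✓; ∠ANG = 106.9° ✓; |NG| = 13.90 ✓; ∠NGC = 60.30° ✓; |GC| = 16.30 ✗.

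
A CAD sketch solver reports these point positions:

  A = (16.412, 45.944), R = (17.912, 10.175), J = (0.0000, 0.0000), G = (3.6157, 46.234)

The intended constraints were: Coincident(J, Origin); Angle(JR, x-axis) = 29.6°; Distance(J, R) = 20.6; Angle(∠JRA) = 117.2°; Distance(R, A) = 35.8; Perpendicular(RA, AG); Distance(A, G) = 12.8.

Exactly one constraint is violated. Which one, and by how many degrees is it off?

Perpendicular(RA, AG) — off by 3.70°.

J = (0.00, 0.00) ✓; JR at 29.60° ✓; |JR| = 20.60 ✓; ∠JRA = 117.2° ✓; |RA| = 35.80 ✓; ∠(RA, AG) = 86.30° ✗; |AG| = 12.80 ✓.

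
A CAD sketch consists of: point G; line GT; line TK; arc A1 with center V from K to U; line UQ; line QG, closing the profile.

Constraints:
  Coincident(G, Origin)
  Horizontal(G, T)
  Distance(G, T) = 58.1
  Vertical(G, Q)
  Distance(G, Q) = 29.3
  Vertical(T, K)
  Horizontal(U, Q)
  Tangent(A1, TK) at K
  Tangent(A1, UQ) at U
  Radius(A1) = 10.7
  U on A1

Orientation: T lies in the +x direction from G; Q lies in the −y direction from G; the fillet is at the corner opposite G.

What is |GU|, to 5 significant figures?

55.725

G is at the origin; GT is horizontal with |GT| = 58.1 and T on the +x side, so T = (58.100, 0.0000). G and Q share the same x with |GQ| = 29.3 and Q on the −y side, so Q = (0.0000, -29.300). The virtual corner opposite G is at (58.100, -29.300). Tangency of A1 to TK means the radius VK is perpendicular to TK and the tangent condition forces VU to be normal to UQ, with radius 10.7, so the center V sits 10.7 in from both sides at V = (47.400, -18.600). That places the tangent points at K = (58.100, -18.600) on TK and U = (47.400, -29.300) on UQ. Then |GU| = |U − G| = 55.725.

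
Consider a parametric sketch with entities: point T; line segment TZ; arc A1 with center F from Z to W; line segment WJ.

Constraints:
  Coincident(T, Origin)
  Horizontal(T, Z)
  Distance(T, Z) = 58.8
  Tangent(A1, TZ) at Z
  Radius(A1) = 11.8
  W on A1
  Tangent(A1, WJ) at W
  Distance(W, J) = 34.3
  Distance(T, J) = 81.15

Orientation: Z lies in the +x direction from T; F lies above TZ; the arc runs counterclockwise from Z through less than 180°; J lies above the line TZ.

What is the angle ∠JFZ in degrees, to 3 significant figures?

169°

T is at the origin; TZ is horizontal with |TZ| = 58.8 and Z on the +x side, so Z = (58.8, 0.00). The tangent condition forces FZ to be normal to TZ, so F = Z + (0, 11.8) = (58.8, 11.8). Since FW ⟂ WJ (tangency), |FJ| = √(11.8² + 34.3²) = 36.3 regardless of where W sits on A1. So J lies on both circle(T, 81.15) and circle(F, 36.3); the above-TZ intersection is J = (65.9, 47.4). W is the foot of the tangent from J: W = (70.5, 13.4).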